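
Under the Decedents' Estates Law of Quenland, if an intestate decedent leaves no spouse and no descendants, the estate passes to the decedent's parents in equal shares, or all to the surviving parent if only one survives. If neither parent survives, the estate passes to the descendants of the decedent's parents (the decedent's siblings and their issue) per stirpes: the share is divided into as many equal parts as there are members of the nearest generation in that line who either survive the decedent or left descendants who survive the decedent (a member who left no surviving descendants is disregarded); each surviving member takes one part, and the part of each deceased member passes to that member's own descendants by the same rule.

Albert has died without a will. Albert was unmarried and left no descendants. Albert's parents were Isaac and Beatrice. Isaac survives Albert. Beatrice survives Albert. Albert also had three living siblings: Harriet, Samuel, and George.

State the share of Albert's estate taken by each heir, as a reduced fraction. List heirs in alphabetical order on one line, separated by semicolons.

Both parents survive, so Isaac and Beatrice each take 1/2. The siblings take nothing because a surviving parent has priority.

Beatrice 1/2; Isaac 1/2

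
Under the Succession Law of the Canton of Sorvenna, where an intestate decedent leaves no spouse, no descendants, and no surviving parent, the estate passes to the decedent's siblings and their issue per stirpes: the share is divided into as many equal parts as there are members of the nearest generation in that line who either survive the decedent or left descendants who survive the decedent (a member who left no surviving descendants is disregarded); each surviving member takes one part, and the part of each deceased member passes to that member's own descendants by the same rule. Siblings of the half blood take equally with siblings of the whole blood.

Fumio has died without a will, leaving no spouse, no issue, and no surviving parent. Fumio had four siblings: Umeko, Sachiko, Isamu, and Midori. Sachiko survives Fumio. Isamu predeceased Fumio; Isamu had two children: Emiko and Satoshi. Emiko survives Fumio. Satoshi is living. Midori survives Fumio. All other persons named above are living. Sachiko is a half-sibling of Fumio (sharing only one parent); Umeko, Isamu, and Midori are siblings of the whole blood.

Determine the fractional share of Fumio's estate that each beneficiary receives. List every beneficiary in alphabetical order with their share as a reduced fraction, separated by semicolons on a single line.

No spouse, descendants, or parent survives, so the estate passes to Fumio's siblings per stirpes.
Half-blood and whole-blood siblings take equally under the stated rule.
The estate is divided into 4 equal shares of 1/4 among Umeko, Sachiko, Isamu, Midori.
Umeko is living and takes 1/4.
Sachiko is living and takes 1/4.
Isamu predeceased; the 1/4 allotted to Isamu's branch passes to Isamu's issue by representation.
The 1/4 is divided into 2 equal shares of 1/8 among Emiko, Satoshi.
Emiko is living and takes 1/8.
Satoshi is living and takes 1/8.
Midori is living and takes 1/4.

Emiko 1/8; Midori 1/4; Sachiko 1/4; Satoshi 1/8; Umeko 1/4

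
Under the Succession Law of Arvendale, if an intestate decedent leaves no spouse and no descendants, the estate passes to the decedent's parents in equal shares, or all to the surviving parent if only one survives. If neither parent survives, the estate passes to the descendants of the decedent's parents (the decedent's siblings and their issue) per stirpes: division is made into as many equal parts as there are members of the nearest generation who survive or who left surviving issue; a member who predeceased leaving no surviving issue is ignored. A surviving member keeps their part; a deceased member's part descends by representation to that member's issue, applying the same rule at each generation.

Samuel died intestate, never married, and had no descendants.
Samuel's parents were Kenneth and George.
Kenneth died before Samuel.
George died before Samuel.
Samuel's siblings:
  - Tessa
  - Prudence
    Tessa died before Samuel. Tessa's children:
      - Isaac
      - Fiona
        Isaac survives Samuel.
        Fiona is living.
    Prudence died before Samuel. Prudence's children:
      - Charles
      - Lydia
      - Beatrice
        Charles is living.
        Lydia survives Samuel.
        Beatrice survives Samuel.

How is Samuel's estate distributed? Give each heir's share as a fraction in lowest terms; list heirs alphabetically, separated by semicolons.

Beatrice 1/6; Charles 1/6; Fiona 1/4; Isaac 1/4; Lydia 1/6

Neither parent survives and there are no descendants, so the estate passes to Samuel's siblings and their issue per stirpes.
The estate is divided into 2 equal shares of 1/2 among Tessa, Prudence.
Tessa predeceased; the 1/2 allotted to Tessa's branch passes to Tessa's issue by representation.
The 1/2 is divided into 2 equal shares of 1/4 among Isaac, Fiona.
Isaac is living and takes 1/4.
Fiona is living and takes 1/4.
Prudence predeceased; the 1/2 allotted to Prudence's branch passes to Prudence's issue by representation.
The 1/2 is divided into 3 equal shares of 1/6 among Charles, Lydia, Beatrice.
Charles is living and takes 1/6.
Lydia is living and takes 1/6.
Beatrice is living and takes 1/6.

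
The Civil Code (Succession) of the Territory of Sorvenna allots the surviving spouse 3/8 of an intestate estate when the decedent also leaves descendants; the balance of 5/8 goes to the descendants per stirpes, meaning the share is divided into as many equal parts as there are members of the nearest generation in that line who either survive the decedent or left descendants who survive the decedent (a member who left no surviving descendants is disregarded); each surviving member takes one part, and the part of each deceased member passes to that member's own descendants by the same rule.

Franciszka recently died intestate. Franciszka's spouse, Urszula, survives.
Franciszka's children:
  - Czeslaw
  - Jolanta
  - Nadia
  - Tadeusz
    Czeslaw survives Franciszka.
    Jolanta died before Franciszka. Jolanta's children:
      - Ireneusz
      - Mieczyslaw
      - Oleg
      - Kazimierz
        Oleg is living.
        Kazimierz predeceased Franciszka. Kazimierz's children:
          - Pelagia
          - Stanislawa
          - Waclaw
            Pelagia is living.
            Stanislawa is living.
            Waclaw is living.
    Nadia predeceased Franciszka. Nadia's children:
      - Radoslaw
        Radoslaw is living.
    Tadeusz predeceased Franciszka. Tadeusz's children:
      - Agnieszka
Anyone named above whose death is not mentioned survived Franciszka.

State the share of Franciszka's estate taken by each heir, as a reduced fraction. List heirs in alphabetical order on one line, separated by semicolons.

Agnieszka 5/32; Czeslaw 5/32; Ireneusz 5/128; Mieczyslaw 5/128; Oleg 5/128; Pelagia 5/384; Radoslaw 5/32; Stanislawa 5/384; Urszula 3/8; Waclaw 5/384

Urszula, as surviving spouse, takes 3/8.
The remaining 5/8 passes to Franciszka's descendants per stirpes.
The 5/8 is divided into 4 equal shares of 5/32 among Czeslaw, Jolanta, Nadia, Tadeusz.
Czeslaw is living and takes 5/32.
Jolanta predeceased; the 5/32 allotted to Jolanta's branch passes to Jolanta's issue by representation.
The 5/32 is divided into 4 equal shares of 5/128 among Ireneusz, Mieczyslaw, Oleg, Kazimierz.
Ireneusz is living and takes 5/128.
Mieczyslaw is living and takes 5/128.
Oleg is living and takes 5/128.
Kazimierz predeceased; the 5/128 allotted to Kazimierz's branch passes to Kazimierz's issue by representation.
The 5/128 is divided into 3 equal shares of 5/384 among Pelagia, Stanislawa, Waclaw.
Pelagia is living and takes 5/384.
Stanislawa is living and takes 5/384.
Waclaw is living and takes 5/384.
Nadia predeceased; the 5/32 allotted to Nadia's branch passes to Nadia's issue by representation.
Radoslaw is the sole taker at this level and receives the full 5/32.
Tadeusz predeceased; the 5/32 allotted to Tadeusz's branch passes to Tadeusz's issue by representation.
Agnieszka is the sole taker at this level and receives the full 5/32.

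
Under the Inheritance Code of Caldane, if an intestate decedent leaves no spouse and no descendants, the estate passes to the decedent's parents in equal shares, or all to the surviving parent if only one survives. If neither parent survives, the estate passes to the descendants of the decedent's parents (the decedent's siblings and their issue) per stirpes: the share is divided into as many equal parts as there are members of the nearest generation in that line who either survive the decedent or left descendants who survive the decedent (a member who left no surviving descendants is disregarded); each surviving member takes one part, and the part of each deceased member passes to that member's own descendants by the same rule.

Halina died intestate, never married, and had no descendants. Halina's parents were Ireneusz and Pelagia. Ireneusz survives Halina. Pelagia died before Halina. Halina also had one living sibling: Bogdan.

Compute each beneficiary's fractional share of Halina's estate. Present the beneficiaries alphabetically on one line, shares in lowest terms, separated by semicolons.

Only one parent, Ireneusz, survives, so Ireneusz takes the entire estate. The siblings take nothing because a surviving parent has priority.

Ireneusz 1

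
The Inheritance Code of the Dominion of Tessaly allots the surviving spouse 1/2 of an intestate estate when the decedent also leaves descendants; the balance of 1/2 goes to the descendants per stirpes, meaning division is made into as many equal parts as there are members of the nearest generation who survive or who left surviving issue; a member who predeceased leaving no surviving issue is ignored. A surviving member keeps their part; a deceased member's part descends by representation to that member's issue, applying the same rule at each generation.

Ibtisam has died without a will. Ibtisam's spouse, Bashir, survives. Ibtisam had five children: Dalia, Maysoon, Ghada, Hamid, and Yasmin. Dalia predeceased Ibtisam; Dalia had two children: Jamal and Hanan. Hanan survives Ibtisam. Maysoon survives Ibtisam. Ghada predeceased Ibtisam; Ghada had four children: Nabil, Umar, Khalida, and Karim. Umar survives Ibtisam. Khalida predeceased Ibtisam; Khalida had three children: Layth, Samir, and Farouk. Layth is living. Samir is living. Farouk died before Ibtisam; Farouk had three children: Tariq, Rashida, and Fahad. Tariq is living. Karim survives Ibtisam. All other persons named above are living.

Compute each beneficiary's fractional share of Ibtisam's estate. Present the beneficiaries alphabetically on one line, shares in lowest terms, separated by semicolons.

Bashir 1/2; Fahad 1/360; Hamid 1/10; Hanan 1/20; Jamal 1/20; Karim 1/40; Layth 1/120; Maysoon 1/10; Nabil 1/40; Rashida 1/360; Samir 1/120; Tariq 1/360; Umar 1/40; Yasmin 1/10

Bashir, as surviving spouse, takes 1/2.
The remaining 1/2 passes to Ibtisam's descendants per stirpes.
The 1/2 is divided into 5 equal shares of 1/10 among Dalia, Maysoon, Ghada, Hamid, Yasmin.
Dalia predeceased; the 1/10 allotted to Dalia's branch passes to Dalia's issue by representation.
The 1/10 is divided into 2 equal shares of 1/20 among Jamal, Hanan.
Jamal is living and takes 1/20.
Hanan is living and takes 1/20.
Maysoon is living and takes 1/10.
Ghada predeceased; the 1/10 allotted to Ghada's branch passes to Ghada's issue by representation.
The 1/10 is divided into 4 equal shares of 1/40 among Nabil, Umar, Khalida, Karim.
Nabil is living and takes 1/40.
Umar is living and takes 1/40.
Khalida predeceased; the 1/40 allotted to Khalida's branch passes to Khalida's issue by representation.
The 1/40 is divided into 3 equal shares of 1/120 among Layth, Samir, Farouk.
Layth is living and takes 1/120.
Samir is living and takes 1/120.
Farouk predeceased; the 1/120 allotted to Farouk's branch passes to Farouk's issue by representation.
The 1/120 is divided into 3 equal shares of 1/360 among Tariq, Rashida, Fahad.
Tariq is living and takes 1/360.
Rashida is living and takes 1/360.
Fahad is living and takes 1/360.
Karim is living and takes 1/40.
Hamid is living and takes 1/10.
Yasmin is living and takes 1/10.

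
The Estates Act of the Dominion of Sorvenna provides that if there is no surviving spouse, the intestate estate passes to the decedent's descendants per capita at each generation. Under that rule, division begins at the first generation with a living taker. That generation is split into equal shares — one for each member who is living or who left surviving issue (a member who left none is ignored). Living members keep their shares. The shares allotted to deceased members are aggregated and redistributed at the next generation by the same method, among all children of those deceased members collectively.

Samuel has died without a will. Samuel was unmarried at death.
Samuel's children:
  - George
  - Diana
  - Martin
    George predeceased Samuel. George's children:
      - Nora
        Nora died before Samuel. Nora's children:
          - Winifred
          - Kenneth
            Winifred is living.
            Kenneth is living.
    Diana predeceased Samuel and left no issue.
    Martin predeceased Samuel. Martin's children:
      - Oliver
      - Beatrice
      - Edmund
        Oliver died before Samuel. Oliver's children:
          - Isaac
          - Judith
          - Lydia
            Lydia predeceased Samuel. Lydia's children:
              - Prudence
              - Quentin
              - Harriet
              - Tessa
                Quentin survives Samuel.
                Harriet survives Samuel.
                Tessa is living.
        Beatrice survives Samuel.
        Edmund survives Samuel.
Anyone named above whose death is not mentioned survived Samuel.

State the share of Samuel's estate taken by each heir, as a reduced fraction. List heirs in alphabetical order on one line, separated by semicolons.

Beatrice 1/4; Edmund 1/4; Harriet 1/40; Isaac 1/10; Judith 1/10; Kenneth 1/10; Prudence 1/40; Quentin 1/40; Tessa 1/40; Winifred 1/10

There is no surviving spouse, so the entire estate passes to Samuel's descendants per capita at each generation.
No one at generation 1 (George, Martin) is living; moving to the next generation.
At generation 2 (Nora, Oliver, Beatrice, Edmund) there are 4 shares of (1)/4 = 1/4 each.
Living: Beatrice and Edmund — each takes 1/4.
Deceased: Nora and Oliver. Their combined 1/2 is pooled and carried to generation 3.
At generation 3 (Winifred, Kenneth, Isaac, Judith, Lydia) there are 5 shares of (1/2)/5 = 1/10 each.
Living: Winifred, Kenneth, Isaac, and Judith — each takes 1/10.
Deceased: Lydia. That 1/10 share is carried to generation 4.
At generation 4 (Prudence, Quentin, Harriet, Tessa) there are 4 shares of (1/10)/4 = 1/40 each.
Living: Prudence, Quentin, Harriet, and Tessa — each takes 1/40.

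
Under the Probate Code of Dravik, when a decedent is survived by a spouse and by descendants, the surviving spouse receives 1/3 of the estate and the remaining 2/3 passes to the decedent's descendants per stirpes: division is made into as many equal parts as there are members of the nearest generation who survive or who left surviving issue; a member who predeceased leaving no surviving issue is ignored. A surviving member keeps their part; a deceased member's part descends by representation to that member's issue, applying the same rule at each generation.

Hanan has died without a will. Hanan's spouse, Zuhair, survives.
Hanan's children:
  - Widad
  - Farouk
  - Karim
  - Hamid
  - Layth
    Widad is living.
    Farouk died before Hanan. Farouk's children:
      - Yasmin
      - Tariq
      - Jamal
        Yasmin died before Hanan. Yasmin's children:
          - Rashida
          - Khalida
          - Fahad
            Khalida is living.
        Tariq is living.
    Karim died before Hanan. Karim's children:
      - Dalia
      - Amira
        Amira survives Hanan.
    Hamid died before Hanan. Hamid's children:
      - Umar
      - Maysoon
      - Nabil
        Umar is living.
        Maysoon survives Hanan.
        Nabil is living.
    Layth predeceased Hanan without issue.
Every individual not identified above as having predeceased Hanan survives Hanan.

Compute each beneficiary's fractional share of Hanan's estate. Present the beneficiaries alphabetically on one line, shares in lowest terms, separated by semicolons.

Amira 1/12; Dalia 1/12; Fahad 1/54; Jamal 1/18; Khalida 1/54; Maysoon 1/18; Nabil 1/18; Rashida 1/54; Tariq 1/18; Umar 1/18; Widad 1/6; Zuhair 1/3

Zuhair, as surviving spouse, takes 1/3.
The remaining 2/3 passes to Hanan's descendants per stirpes.
Layth left no surviving issue, so that branch lapses and is disregarded.
The 2/3 is divided into 4 equal shares of 1/6 among Widad, Farouk, Karim, Hamid.
Widad is living and takes 1/6.
Farouk predeceased; the 1/6 allotted to Farouk's branch passes to Farouk's issue by representation.
The 1/6 is divided into 3 equal shares of 1/18 among Yasmin, Tariq, Jamal.
Yasmin predeceased; the 1/18 allotted to Yasmin's branch passes to Yasmin's issue by representation.
The 1/18 is divided into 3 equal shares of 1/54 among Rashida, Khalida, Fahad.
Rashida is living and takes 1/54.
Khalida is living and takes 1/54.
Fahad is living and takes 1/54.
Tariq is living and takes 1/18.
Jamal is living and takes 1/18.
Karim predeceased; the 1/6 allotted to Karim's branch passes to Karim's issue by representation.
The 1/6 is divided into 2 equal shares of 1/12 among Dalia, Amira.
Dalia is living and takes 1/12.
Amira is living and takes 1/12.
Hamid predeceased; the 1/6 allotted to Hamid's branch passes to Hamid's issue by representation.
The 1/6 is divided into 3 equal shares of 1/18 among Umar, Maysoon, Nabil.
Umar is living and takes 1/18.
Maysoon is living and takes 1/18.
Nabil is living and takes 1/18.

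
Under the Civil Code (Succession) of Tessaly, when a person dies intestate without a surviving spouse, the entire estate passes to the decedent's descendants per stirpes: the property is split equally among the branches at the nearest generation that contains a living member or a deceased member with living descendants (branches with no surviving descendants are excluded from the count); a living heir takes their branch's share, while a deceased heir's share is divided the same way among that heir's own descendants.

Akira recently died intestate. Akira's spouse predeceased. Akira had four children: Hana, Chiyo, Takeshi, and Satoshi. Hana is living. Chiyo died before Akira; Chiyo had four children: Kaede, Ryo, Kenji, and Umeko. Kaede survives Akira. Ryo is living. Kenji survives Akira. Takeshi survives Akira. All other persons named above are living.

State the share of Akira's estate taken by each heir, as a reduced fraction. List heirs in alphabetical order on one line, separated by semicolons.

There is no surviving spouse, so the entire estate passes to Akira's descendants per stirpes.
The estate is divided into 4 equal shares of 1/4 among Hana, Chiyo, Takeshi, Satoshi.
Hana is living and takes 1/4.
Chiyo predeceased; the 1/4 allotted to Chiyo's branch passes to Chiyo's issue by representation.
The 1/4 is divided into 4 equal shares of 1/16 among Kaede, Ryo, Kenji, Umeko.
Kaede is living and takes 1/16.
Ryo is living and takes 1/16.
Kenji is living and takes 1/16.
Umeko is living and takes 1/16.
Takeshi is living and takes 1/4.
Satoshi is living and takes 1/4.

Hana 1/4; Kaede 1/16; Kenji 1/16; Ryo 1/16; Satoshi 1/4; Takeshi 1/4; Umeko 1/16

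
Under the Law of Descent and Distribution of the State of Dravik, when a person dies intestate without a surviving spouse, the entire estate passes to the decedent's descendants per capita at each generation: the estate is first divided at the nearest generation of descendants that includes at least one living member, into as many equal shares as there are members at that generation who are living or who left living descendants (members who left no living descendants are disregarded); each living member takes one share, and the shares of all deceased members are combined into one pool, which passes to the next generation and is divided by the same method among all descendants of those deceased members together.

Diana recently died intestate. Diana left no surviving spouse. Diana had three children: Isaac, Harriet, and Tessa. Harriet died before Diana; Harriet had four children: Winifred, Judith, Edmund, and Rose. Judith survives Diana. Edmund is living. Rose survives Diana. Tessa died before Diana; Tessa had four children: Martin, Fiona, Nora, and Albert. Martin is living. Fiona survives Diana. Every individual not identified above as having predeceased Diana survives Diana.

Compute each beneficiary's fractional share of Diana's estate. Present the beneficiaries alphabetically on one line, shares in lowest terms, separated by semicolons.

There is no surviving spouse, so the entire estate passes to Diana's descendants per capita at each generation.
At generation 1 (Isaac, Harriet, Tessa) there are 3 shares of (1)/3 = 1/3 each.
Living: Isaac — each takes 1/3.
Deceased: Harriet and Tessa. Their combined 2/3 is pooled and carried to generation 2.
At generation 2 (Winifred, Judith, Edmund, Rose, Martin, Fiona, Nora, Albert) there are 8 shares of (2/3)/8 = 1/12 each.
Living: Winifred, Judith, Edmund, Rose, Martin, Fiona, Nora, and Albert — each takes 1/12.

Albert 1/12; Edmund 1/12; Fiona 1/12; Isaac 1/3; Judith 1/12; Martin 1/12; Nora 1/12; Rose 1/12; Winifred 1/12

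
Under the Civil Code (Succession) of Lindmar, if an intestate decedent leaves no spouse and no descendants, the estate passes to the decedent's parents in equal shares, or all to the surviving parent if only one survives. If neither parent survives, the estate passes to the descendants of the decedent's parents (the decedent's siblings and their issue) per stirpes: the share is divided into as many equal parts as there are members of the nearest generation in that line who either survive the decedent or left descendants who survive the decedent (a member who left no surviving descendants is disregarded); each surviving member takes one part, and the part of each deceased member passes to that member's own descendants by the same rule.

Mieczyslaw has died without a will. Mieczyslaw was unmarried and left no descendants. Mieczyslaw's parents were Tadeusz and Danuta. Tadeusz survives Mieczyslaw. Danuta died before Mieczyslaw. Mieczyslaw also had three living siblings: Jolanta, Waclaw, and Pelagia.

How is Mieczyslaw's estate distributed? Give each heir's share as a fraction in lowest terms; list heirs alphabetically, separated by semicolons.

Tadeusz 1

Only one parent, Tadeusz, survives, so Tadeusz takes the entire estate. The siblings take nothing because a surviving parent has priority.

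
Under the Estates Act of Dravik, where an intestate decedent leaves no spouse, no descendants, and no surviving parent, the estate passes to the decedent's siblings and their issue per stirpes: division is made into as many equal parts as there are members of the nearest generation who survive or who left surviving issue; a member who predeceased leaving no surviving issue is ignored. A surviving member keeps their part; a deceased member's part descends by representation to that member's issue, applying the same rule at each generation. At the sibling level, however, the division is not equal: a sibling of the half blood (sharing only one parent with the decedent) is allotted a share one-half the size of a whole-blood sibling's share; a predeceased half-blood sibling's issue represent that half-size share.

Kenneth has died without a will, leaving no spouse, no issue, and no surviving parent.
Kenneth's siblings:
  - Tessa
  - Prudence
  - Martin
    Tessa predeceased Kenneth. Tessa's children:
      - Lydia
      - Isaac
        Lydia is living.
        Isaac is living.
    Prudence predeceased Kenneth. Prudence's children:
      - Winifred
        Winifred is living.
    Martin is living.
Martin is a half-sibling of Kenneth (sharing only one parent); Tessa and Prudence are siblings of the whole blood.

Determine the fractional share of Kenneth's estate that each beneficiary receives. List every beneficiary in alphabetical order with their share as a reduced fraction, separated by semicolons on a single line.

No spouse, descendants, or parent survives, so the estate passes to Kenneth's siblings per stirpes.
Half-blood siblings count for one-half the weight of whole-blood siblings at the initial division.
Dividing 1 in proportion to weights (total weight 5/2): Tessa (weight 1) → 2/5; Prudence (weight 1) → 2/5; Martin (weight 1/2) → 1/5.
Tessa predeceased; the 2/5 allotted to Tessa's branch passes to Tessa's issue by representation.
The 2/5 is divided into 2 equal shares of 1/5 among Lydia, Isaac.
Lydia is living and takes 1/5.
Isaac is living and takes 1/5.
Prudence predeceased; the 2/5 allotted to Prudence's branch passes to Prudence's issue by representation.
Winifred is the sole taker at this level and receives the full 2/5.
Martin is living and takes 1/5.

Isaac 1/5; Lydia 1/5; Martin 1/5; Winifred 2/5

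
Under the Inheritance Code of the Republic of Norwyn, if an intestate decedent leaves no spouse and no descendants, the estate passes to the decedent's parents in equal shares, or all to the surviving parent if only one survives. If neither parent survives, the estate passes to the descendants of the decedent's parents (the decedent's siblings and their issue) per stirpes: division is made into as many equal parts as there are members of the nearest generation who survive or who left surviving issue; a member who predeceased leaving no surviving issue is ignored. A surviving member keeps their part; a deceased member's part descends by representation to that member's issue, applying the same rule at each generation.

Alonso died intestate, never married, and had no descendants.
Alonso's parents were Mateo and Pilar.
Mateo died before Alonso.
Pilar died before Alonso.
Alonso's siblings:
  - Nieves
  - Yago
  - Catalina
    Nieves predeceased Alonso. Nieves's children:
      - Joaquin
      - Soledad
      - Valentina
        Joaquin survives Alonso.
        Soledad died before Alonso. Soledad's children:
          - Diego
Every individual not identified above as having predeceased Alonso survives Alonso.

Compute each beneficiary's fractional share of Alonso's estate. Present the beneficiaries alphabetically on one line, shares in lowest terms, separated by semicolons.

Neither parent survives and there are no descendants, so the estate passes to Alonso's siblings and their issue per stirpes.
The estate is divided into 3 equal shares of 1/3 among Nieves, Yago, Catalina.
Nieves predeceased; the 1/3 allotted to Nieves's branch passes to Nieves's issue by representation.
The 1/3 is divided into 3 equal shares of 1/9 among Joaquin, Soledad, Valentina.
Joaquin is living and takes 1/9.
Soledad predeceased; the 1/9 allotted to Soledad's branch passes to Soledad's issue by representation.
Diego is the sole taker at this level and receives the full 1/9.
Valentina is living and takes 1/9.
Yago is living and takes 1/3.
Catalina is living and takes 1/3.

Catalina 1/3; Diego 1/9; Joaquin 1/9; Valentina 1/9; Yago 1/3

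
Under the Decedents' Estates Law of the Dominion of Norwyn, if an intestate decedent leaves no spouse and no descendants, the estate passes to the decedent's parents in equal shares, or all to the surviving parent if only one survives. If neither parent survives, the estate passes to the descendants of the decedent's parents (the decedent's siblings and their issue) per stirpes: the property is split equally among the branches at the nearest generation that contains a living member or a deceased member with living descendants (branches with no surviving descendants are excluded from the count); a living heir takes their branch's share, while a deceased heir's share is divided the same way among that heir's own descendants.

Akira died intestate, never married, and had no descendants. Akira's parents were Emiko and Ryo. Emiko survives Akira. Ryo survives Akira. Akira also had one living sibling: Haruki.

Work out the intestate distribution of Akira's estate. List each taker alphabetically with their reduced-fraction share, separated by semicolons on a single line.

Emiko 1/2; Ryo 1/2

Both parents survive, so Emiko and Ryo each take 1/2. The siblings take nothing because a surviving parent has priority.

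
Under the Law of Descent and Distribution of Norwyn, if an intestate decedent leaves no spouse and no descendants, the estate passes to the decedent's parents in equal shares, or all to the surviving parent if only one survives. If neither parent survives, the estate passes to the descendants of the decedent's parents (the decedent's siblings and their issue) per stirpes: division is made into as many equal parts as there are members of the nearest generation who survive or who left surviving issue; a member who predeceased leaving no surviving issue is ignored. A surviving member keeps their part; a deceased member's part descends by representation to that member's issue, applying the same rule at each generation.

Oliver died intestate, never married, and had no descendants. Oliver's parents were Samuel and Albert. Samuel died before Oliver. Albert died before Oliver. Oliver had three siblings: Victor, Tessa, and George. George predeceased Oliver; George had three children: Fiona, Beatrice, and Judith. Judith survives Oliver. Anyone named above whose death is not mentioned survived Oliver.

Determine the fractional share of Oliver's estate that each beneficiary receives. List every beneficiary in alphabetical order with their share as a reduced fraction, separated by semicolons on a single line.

Beatrice 1/9; Fiona 1/9; Judith 1/9; Tessa 1/3; Victor 1/3

Neither parent survives and there are no descendants, so the estate passes to Oliver's siblings and their issue per stirpes.
The estate is divided into 3 equal shares of 1/3 among Victor, Tessa, George.
Victor is living and takes 1/3.
Tessa is living and takes 1/3.
George predeceased; the 1/3 allotted to George's branch passes to George's issue by representation.
The 1/3 is divided into 3 equal shares of 1/9 among Fiona, Beatrice, Judith.
Fiona is living and takes 1/9.
Beatrice is living and takes 1/9.
Judith is living and takes 1/9.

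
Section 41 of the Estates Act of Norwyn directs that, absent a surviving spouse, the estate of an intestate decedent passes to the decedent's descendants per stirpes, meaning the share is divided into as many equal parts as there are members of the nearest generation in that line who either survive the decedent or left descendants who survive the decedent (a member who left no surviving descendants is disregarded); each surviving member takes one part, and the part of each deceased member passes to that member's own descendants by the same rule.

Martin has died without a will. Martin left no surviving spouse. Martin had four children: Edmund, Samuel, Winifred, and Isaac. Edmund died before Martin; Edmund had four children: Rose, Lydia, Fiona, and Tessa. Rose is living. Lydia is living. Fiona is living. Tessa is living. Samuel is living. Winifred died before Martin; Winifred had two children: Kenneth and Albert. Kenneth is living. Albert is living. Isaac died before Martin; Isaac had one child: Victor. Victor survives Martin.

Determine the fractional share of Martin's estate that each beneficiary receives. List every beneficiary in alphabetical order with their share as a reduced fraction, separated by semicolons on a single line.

Albert 1/8; Fiona 1/16; Kenneth 1/8; Lydia 1/16; Rose 1/16; Samuel 1/4; Tessa 1/16; Victor 1/4

There is no surviving spouse, so the entire estate passes to Martin's descendants per stirpes.
The estate is divided into 4 equal shares of 1/4 among Edmund, Samuel, Winifred, Isaac.
Edmund predeceased; the 1/4 allotted to Edmund's branch passes to Edmund's issue by representation.
The 1/4 is divided into 4 equal shares of 1/16 among Rose, Lydia, Fiona, Tessa.
Rose is living and takes 1/16.
Lydia is living and takes 1/16.
Fiona is living and takes 1/16.
Tessa is living and takes 1/16.
Samuel is living and takes 1/4.
Winifred predeceased; the 1/4 allotted to Winifred's branch passes to Winifred's issue by representation.
The 1/4 is divided into 2 equal shares of 1/8 among Kenneth, Albert.
Kenneth is living and takes 1/8.
Albert is living and takes 1/8.
Isaac predeceased; the 1/4 allotted to Isaac's branch passes to Isaac's issue by representation.
Victor is the sole taker at this level and receives the full 1/4.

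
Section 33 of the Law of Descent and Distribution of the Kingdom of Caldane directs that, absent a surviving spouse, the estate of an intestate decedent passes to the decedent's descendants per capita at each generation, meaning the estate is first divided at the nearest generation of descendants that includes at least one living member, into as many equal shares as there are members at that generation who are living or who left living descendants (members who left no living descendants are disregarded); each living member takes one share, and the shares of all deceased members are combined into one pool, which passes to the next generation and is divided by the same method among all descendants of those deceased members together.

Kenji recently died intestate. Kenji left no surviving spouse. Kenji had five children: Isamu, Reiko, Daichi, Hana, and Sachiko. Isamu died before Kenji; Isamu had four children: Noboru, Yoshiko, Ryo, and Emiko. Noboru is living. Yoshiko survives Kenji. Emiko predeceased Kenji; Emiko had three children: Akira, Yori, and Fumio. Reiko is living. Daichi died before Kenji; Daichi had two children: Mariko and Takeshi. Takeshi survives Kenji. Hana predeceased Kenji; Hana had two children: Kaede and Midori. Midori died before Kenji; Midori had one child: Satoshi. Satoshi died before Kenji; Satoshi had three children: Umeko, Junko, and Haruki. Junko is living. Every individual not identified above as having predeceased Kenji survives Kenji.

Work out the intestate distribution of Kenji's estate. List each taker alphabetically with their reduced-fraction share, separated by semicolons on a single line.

Akira 3/80; Fumio 3/80; Haruki 1/80; Junko 1/80; Kaede 3/40; Mariko 3/40; Noboru 3/40; Reiko 1/5; Ryo 3/40; Sachiko 1/5; Takeshi 3/40; Umeko 1/80; Yori 3/80; Yoshiko 3/40

There is no surviving spouse, so the entire estate passes to Kenji's descendants per capita at each generation.
At generation 1 (Isamu, Reiko, Daichi, Hana, Sachiko) there are 5 shares of (1)/5 = 1/5 each.
Living: Reiko and Sachiko — each takes 1/5.
Deceased: Isamu, Daichi, and Hana. Their combined 3/5 is pooled and carried to generation 2.
At generation 2 (Noboru, Yoshiko, Ryo, Emiko, Mariko, Takeshi, Kaede, Midori) there are 8 shares of (3/5)/8 = 3/40 each.
Living: Noboru, Yoshiko, Ryo, Mariko, Takeshi, and Kaede — each takes 3/40.
Deceased: Emiko and Midori. Their combined 3/20 is pooled and carried to generation 3.
At generation 3 (Akira, Yori, Fumio, Satoshi) there are 4 shares of (3/20)/4 = 3/80 each.
Living: Akira, Yori, and Fumio — each takes 3/80.
Deceased: Satoshi. That 3/80 share is carried to generation 4.
At generation 4 (Umeko, Junko, Haruki) there are 3 shares of (3/80)/3 = 1/80 each.
Living: Umeko, Junko, and Haruki — each takes 1/80.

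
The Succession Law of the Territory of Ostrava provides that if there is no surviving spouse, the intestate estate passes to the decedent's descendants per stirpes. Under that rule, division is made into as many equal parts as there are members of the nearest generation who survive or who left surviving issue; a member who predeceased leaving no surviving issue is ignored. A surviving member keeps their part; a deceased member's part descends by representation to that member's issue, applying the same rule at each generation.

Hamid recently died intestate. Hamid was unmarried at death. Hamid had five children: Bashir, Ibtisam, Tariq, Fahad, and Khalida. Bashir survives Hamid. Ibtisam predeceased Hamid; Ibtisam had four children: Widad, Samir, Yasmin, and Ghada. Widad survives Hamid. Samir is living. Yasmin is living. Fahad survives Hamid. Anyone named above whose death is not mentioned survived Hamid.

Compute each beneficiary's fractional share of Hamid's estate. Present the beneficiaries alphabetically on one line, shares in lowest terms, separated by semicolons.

There is no surviving spouse, so the entire estate passes to Hamid's descendants per stirpes.
The estate is divided into 5 equal shares of 1/5 among Bashir, Ibtisam, Tariq, Fahad, Khalida.
Bashir is living and takes 1/5.
Ibtisam predeceased; the 1/5 allotted to Ibtisam's branch passes to Ibtisam's issue by representation.
The 1/5 is divided into 4 equal shares of 1/20 among Widad, Samir, Yasmin, Ghada.
Widad is living and takes 1/20.
Samir is living and takes 1/20.
Yasmin is living and takes 1/20.
Ghada is living and takes 1/20.
Tariq is living and takes 1/5.
Fahad is living and takes 1/5.
Khalida is living and takes 1/5.

Bashir 1/5; Fahad 1/5; Ghada 1/20; Khalida 1/5; Samir 1/20; Tariq 1/5; Widad 1/20; Yasmin 1/20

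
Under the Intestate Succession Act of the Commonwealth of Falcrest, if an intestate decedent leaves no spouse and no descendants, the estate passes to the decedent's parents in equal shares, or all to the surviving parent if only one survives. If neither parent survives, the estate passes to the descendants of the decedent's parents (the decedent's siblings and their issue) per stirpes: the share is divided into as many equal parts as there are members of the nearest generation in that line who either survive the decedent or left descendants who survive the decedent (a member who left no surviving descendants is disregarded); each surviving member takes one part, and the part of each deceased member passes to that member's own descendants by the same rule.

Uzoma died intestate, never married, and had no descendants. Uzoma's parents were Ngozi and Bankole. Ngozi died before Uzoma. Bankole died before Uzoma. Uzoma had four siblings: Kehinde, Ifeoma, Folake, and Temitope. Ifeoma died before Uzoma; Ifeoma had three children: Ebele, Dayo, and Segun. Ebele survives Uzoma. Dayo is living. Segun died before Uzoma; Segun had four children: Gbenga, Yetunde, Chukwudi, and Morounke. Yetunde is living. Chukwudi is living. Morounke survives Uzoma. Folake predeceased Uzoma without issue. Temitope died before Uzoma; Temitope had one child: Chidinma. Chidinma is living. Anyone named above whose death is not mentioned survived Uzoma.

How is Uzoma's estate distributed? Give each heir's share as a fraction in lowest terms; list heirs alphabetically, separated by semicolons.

Neither parent survives and there are no descendants, so the estate passes to Uzoma's siblings and their issue per stirpes.
Folake left no surviving issue, so that branch lapses and is disregarded.
The estate is divided into 3 equal shares of 1/3 among Kehinde, Ifeoma, Temitope.
Kehinde is living and takes 1/3.
Ifeoma predeceased; the 1/3 allotted to Ifeoma's branch passes to Ifeoma's issue by representation.
The 1/3 is divided into 3 equal shares of 1/9 among Ebele, Dayo, Segun.
Ebele is living and takes 1/9.
Dayo is living and takes 1/9.
Segun predeceased; the 1/9 allotted to Segun's branch passes to Segun's issue by representation.
The 1/9 is divided into 4 equal shares of 1/36 among Gbenga, Yetunde, Chukwudi, Morounke.
Gbenga is living and takes 1/36.
Yetunde is living and takes 1/36.
Chukwudi is living and takes 1/36.
Morounke is living and takes 1/36.
Temitope predeceased; the 1/3 allotted to Temitope's branch passes to Temitope's issue by representation.
Chidinma is the sole taker at this level and receives the full 1/3.

Chidinma 1/3; Chukwudi 1/36; Dayo 1/9; Ebele 1/9; Gbenga 1/36; Kehinde 1/3; Morounke 1/36; Yetunde 1/36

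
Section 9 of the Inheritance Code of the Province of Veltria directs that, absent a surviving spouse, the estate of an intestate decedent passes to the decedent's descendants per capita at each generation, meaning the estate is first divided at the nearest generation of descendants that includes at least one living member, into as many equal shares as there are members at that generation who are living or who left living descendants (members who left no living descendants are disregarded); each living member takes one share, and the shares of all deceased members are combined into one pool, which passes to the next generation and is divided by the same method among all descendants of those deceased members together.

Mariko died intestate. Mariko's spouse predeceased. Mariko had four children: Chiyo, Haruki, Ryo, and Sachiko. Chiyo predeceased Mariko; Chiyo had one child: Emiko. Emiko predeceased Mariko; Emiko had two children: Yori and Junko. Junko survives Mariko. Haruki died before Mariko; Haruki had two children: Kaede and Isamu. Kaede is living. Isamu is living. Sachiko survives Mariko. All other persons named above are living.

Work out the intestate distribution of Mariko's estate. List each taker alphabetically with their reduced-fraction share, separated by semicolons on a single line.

Isamu 1/6; Junko 1/12; Kaede 1/6; Ryo 1/4; Sachiko 1/4; Yori 1/12

There is no surviving spouse, so the entire estate passes to Mariko's descendants per capita at each generation.
At generation 1 (Chiyo, Haruki, Ryo, Sachiko) there are 4 shares of (1)/4 = 1/4 each.
Living: Ryo and Sachiko — each takes 1/4.
Deceased: Chiyo and Haruki. Their combined 1/2 is pooled and carried to generation 2.
At generation 2 (Emiko, Kaede, Isamu) there are 3 shares of (1/2)/3 = 1/6 each.
Living: Kaede and Isamu — each takes 1/6.
Deceased: Emiko. That 1/6 share is carried to generation 3.
At generation 3 (Yori, Junko) there are 2 shares of (1/6)/2 = 1/12 each.
Living: Yori and Junko — each takes 1/12.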